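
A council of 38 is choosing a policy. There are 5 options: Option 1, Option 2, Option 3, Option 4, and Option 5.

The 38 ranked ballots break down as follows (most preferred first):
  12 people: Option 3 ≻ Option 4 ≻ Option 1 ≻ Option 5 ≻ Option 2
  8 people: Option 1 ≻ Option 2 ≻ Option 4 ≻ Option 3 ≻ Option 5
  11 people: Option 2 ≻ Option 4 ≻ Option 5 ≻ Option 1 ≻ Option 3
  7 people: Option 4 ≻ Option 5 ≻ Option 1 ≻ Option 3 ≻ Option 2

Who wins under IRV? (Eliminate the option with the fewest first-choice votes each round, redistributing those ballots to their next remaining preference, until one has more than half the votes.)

Option 1

Round 1: Option 1 8, Option 2 11, Option 3 12, Option 4 7, Option 5 0. Option 5 eliminated.
Round 2: Option 1 8, Option 2 11, Option 3 12, Option 4 7. Option 4 eliminated.
Round 3: Option 1 15, Option 2 11, Option 3 12. Option 2 eliminated.
Round 4: Option 1 26, Option 3 12. Option 1 has a majority (≥20).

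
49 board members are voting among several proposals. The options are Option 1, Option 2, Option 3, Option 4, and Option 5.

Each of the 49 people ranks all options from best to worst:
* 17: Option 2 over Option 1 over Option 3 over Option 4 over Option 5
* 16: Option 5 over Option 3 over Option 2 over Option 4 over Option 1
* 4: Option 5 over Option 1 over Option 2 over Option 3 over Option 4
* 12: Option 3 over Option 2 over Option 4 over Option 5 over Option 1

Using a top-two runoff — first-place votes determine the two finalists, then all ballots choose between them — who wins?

Option 2

Round 1 first-place votes: Option 1 0, Option 2 17, Option 3 12, Option 4 0, Option 5 20. Option 5 and Option 2 advance.
Runoff: Option 5 is ranked above Option 2 on 20 ballots, Option 2 above Option 5 on 29.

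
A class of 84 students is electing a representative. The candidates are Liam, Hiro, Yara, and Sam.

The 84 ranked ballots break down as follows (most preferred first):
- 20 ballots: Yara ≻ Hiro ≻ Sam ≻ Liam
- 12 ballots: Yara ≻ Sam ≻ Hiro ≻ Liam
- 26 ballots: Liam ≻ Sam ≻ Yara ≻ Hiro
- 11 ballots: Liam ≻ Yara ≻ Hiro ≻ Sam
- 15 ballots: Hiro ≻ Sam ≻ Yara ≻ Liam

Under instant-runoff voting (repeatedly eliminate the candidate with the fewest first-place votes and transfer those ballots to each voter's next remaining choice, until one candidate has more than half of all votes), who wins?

Round 1: Liam 37, Hiro 15, Yara 32, Sam 0. Sam eliminated.
Round 2: Liam 37, Hiro 15, Yara 32. Hiro eliminated.
Round 3: Liam 37, Yara 47. Yara has a majority (≥43).

Yara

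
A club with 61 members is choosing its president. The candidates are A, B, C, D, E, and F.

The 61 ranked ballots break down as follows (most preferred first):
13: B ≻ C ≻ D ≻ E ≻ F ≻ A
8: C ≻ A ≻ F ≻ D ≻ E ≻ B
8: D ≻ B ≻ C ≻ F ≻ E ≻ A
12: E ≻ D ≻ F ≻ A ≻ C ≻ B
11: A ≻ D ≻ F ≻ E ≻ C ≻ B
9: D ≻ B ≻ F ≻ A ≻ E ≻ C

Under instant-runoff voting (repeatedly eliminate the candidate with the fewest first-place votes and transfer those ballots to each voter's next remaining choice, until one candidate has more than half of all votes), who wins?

D

Round 1: A 11, B 13, C 8, D 17, E 12, F 0. F eliminated.
Round 2: A 11, B 13, C 8, D 17, E 12. C eliminated.
Round 3: A 19, B 13, D 17, E 12. E eliminated.
Round 4: A 19, B 13, D 29. B eliminated.
Round 5: A 19, D 42. D has a majority (≥31).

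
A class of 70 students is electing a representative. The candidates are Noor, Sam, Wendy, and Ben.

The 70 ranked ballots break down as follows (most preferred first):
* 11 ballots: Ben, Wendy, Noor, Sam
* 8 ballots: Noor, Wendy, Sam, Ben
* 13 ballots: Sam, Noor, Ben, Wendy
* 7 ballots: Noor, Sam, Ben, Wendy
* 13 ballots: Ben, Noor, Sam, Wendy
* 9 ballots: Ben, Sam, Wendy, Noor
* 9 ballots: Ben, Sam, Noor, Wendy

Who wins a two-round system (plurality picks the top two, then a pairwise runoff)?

Round 1 first-place votes: Noor 15, Sam 13, Wendy 0, Ben 42. Ben and Noor advance.
Runoff: Ben is ranked above Noor on 42 ballots, Noor above Ben on 28.

Ben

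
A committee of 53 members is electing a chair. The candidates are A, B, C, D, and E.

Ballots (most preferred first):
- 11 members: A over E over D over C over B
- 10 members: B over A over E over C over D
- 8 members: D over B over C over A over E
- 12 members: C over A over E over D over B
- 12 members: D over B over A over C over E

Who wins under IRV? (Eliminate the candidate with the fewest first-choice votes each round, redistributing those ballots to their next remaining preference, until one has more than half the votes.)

Round 1: A 11, B 10, C 12, D 20, E 0. E eliminated.
Round 2: A 11, B 10, C 12, D 20. B eliminated.
Round 3: A 21, C 12, D 20. C eliminated.
Round 4: A 33, D 20. A has a majority (≥27).

A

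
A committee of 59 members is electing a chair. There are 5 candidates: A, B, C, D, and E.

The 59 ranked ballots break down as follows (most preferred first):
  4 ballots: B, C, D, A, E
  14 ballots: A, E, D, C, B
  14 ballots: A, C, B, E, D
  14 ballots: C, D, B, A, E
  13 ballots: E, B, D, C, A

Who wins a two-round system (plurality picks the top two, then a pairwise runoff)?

Round 1 first-place votes: A 28, B 4, C 14, D 0, E 13. A and C advance.
Runoff: A is ranked above C on 28 ballots, C above A on 31.

C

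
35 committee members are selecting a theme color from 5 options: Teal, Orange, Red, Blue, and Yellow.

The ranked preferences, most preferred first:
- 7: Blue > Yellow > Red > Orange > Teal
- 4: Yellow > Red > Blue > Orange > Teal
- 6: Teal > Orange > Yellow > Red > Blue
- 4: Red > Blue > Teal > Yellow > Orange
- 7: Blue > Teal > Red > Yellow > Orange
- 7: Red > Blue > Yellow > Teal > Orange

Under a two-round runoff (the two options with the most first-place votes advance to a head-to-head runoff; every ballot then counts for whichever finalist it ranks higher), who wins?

Red

Round 1 first-place votes: Teal 6, Orange 0, Red 11, Blue 14, Yellow 4. Blue and Red advance.
Runoff: Blue is ranked above Red on 14 ballots, Red above Blue on 21.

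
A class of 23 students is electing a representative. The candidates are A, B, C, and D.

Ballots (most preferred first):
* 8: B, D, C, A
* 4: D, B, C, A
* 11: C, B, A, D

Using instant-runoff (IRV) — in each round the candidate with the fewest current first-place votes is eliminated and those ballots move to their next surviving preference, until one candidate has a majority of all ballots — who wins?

Round 1: A 0, B 8, C 11, D 4. A eliminated.
Round 2: B 8, C 11, D 4. D eliminated.
Round 3: B 12, C 11. B has a majority (≥12).

B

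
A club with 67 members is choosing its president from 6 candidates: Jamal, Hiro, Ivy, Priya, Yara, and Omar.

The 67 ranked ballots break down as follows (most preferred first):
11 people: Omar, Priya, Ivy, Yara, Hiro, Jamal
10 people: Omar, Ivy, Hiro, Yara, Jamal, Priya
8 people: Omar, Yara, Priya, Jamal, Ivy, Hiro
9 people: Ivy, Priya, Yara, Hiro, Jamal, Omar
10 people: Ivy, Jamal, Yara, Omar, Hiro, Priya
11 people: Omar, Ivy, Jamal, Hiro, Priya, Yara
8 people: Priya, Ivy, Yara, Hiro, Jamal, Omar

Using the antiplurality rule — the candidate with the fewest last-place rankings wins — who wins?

Ivy

Last-place votes: Jamal 11, Hiro 8, Ivy 0, Priya 20, Yara 11, Omar 17.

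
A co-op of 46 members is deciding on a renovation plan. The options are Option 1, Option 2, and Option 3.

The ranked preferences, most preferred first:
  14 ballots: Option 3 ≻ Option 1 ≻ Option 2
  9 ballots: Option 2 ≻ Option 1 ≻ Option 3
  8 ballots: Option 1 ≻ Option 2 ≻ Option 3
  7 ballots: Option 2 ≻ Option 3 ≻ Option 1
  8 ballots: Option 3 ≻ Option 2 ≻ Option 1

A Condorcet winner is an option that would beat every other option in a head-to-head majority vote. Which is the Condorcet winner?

Option 2 vs Option 1: 24–22
Option 2 vs Option 3: 24–22
Option 2 beats every other option.

Option 2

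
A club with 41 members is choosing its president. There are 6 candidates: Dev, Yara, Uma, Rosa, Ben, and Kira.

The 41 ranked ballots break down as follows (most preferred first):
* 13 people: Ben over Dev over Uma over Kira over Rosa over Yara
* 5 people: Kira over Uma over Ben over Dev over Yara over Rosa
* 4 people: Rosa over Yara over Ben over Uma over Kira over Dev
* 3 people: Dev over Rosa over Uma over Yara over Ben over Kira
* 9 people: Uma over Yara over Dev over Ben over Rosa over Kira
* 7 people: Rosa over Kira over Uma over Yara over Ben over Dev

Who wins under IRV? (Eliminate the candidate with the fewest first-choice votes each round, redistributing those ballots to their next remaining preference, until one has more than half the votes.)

Round 1: Dev 3, Yara 0, Uma 9, Rosa 11, Ben 13, Kira 5. Yara eliminated.
Round 2: Dev 3, Uma 9, Rosa 11, Ben 13, Kira 5. Dev eliminated.
Round 3: Uma 9, Rosa 14, Ben 13, Kira 5. Kira eliminated.
Round 4: Uma 14, Rosa 14, Ben 13. Ben eliminated.
Round 5: Uma 27, Rosa 14. Uma has a majority (≥21).

Uma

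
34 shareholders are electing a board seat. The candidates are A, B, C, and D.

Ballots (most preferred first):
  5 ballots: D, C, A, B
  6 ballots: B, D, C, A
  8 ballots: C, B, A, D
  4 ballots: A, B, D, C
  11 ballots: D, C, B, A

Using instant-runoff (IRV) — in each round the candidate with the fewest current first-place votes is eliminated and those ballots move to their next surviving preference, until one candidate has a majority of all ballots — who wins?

B

Round 1: A 4, B 6, C 8, D 16. A eliminated.
Round 2: B 10, C 8, D 16. C eliminated.
Round 3: B 18, D 16. B has a majority (≥18).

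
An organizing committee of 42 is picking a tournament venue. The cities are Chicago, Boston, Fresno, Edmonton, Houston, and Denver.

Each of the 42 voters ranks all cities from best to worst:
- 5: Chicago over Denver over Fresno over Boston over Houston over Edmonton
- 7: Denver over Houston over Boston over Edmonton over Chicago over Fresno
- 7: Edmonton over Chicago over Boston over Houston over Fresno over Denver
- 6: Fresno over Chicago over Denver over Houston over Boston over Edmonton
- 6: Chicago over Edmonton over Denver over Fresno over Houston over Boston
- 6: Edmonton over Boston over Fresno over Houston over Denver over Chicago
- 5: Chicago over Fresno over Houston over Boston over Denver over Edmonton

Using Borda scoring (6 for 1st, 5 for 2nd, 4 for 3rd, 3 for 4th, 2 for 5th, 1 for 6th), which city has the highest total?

Chicago

Chicago: 5×6 + 7×2 + 7×5 + 6×5 + 6×6 + 6×1 + 5×6 = 181
Boston: 5×3 + 7×4 + 7×4 + 6×2 + 6×1 + 6×5 + 5×3 = 134
Fresno: 5×4 + 7×1 + 7×2 + 6×6 + 6×3 + 6×4 + 5×5 = 144
Edmonton: 5×1 + 7×3 + 7×6 + 6×1 + 6×5 + 6×6 + 5×1 = 145
Houston: 5×2 + 7×5 + 7×3 + 6×3 + 6×2 + 6×3 + 5×4 = 134
Denver: 5×5 + 7×6 + 7×1 + 6×4 + 6×4 + 6×2 + 5×2 = 144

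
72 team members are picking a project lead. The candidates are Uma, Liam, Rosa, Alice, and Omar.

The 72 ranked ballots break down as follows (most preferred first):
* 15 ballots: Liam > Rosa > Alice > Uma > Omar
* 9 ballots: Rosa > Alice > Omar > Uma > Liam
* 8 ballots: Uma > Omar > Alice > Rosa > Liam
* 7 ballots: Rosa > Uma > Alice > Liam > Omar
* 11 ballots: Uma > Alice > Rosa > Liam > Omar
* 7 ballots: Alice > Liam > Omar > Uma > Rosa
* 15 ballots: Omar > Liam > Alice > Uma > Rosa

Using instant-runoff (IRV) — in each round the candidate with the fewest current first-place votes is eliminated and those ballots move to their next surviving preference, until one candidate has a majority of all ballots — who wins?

Liam

Round 1: Uma 19, Liam 15, Rosa 16, Alice 7, Omar 15. Alice eliminated.
Round 2: Uma 19, Liam 22, Rosa 16, Omar 15. Omar eliminated.
Round 3: Uma 19, Liam 37, Rosa 16. Liam has a majority (≥37).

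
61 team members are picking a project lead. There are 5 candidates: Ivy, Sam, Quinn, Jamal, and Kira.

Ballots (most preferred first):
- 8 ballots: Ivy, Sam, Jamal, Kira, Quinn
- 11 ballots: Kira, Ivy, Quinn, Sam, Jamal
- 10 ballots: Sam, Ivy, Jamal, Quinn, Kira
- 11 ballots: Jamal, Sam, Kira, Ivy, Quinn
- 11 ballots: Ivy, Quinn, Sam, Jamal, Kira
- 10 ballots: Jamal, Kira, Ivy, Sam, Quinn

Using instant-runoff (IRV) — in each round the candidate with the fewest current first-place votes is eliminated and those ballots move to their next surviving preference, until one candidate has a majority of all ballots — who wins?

Round 1: Ivy 19, Sam 10, Quinn 0, Jamal 21, Kira 11. Quinn eliminated.
Round 2: Ivy 19, Sam 10, Jamal 21, Kira 11. Sam eliminated.
Round 3: Ivy 29, Jamal 21, Kira 11. Kira eliminated.
Round 4: Ivy 40, Jamal 21. Ivy has a majority (≥31).

Ivy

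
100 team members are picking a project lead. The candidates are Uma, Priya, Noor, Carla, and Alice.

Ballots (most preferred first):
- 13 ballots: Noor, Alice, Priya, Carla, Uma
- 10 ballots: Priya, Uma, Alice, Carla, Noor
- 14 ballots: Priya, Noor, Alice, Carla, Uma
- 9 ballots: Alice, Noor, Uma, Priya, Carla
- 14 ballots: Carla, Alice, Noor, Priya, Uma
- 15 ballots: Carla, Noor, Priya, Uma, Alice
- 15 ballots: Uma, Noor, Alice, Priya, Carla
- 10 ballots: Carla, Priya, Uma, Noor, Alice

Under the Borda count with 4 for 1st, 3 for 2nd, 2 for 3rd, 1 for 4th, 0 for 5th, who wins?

Noor

Uma: 13×0 + 10×3 + 14×0 + 9×2 + 14×0 + 15×1 + 15×4 + 10×2 = 143
Priya: 13×2 + 10×4 + 14×4 + 9×1 + 14×1 + 15×2 + 15×1 + 10×3 = 220
Noor: 13×4 + 10×0 + 14×3 + 9×3 + 14×2 + 15×3 + 15×3 + 10×1 = 249
Carla: 13×1 + 10×1 + 14×1 + 9×0 + 14×4 + 15×4 + 15×0 + 10×4 = 193
Alice: 13×3 + 10×2 + 14×2 + 9×4 + 14×3 + 15×0 + 15×2 + 10×0 = 195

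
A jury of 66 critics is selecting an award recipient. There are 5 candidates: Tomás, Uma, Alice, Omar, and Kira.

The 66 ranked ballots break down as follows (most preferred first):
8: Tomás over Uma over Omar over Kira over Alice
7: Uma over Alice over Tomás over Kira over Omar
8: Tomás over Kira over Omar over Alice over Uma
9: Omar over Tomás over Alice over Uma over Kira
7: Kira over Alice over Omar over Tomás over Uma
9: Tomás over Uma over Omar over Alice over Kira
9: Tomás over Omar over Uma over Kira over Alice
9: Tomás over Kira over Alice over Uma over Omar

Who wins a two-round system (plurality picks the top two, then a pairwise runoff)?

Tomás

Round 1 first-place votes: Tomás 43, Uma 7, Alice 0, Omar 9, Kira 7. Tomás and Omar advance.
Runoff: Tomás is ranked above Omar on 50 ballots, Omar above Tomás on 16.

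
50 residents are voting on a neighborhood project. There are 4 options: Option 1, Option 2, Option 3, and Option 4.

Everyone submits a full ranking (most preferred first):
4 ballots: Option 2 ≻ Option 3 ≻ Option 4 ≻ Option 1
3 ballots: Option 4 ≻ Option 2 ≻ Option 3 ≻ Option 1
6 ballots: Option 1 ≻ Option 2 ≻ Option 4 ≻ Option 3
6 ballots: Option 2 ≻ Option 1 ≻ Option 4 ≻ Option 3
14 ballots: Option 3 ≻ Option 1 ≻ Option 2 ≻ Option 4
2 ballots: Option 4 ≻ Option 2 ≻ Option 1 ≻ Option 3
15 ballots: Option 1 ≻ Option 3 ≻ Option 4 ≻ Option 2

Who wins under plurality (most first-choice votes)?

Option 1

First-place votes: Option 1 21, Option 2 10, Option 3 14, Option 4 5.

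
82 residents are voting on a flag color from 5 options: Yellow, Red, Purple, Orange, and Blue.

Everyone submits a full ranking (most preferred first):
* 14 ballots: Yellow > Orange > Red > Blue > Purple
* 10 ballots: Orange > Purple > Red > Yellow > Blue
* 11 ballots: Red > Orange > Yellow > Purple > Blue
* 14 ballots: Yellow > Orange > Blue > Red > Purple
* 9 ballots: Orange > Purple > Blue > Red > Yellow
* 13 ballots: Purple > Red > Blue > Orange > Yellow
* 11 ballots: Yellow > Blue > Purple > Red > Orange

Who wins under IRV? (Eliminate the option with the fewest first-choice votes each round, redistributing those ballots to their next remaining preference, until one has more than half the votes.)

Round 1: Yellow 39, Red 11, Purple 13, Orange 19, Blue 0. Blue eliminated.
Round 2: Yellow 39, Red 11, Purple 13, Orange 19. Red eliminated.
Round 3: Yellow 39, Purple 13, Orange 30. Purple eliminated.
Round 4: Yellow 39, Orange 43. Orange has a majority (≥42).

Orange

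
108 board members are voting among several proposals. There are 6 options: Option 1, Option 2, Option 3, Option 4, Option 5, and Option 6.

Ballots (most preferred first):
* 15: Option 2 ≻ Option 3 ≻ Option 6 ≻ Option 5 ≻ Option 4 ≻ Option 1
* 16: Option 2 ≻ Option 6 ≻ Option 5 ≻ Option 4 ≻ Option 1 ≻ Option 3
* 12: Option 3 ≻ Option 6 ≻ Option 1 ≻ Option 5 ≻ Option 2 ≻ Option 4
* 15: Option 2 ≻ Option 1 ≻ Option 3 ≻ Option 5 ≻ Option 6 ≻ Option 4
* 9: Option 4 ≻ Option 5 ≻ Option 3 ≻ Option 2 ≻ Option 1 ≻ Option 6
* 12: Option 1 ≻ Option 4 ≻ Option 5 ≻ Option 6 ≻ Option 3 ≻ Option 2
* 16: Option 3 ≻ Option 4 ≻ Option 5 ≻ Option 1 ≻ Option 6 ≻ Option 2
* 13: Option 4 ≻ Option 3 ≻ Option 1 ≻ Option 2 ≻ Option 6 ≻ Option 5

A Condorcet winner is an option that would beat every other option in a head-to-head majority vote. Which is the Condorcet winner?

Option 3

Option 3 vs Option 1: 65–43
Option 3 vs Option 2: 62–46
Option 3 vs Option 4: 58–50
Option 3 vs Option 5: 71–37
Option 3 vs Option 6: 80–28
Option 3 beats every other option.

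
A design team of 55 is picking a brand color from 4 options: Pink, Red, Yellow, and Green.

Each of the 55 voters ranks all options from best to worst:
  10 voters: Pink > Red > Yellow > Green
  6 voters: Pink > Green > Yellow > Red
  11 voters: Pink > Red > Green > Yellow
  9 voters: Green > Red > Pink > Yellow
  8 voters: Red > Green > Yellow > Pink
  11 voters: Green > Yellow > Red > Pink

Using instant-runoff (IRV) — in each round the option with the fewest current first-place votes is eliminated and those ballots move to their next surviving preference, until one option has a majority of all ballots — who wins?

Round 1: Pink 27, Red 8, Yellow 0, Green 20. Yellow eliminated.
Round 2: Pink 27, Red 8, Green 20. Red eliminated.
Round 3: Pink 27, Green 28. Green has a majority (≥28).

Green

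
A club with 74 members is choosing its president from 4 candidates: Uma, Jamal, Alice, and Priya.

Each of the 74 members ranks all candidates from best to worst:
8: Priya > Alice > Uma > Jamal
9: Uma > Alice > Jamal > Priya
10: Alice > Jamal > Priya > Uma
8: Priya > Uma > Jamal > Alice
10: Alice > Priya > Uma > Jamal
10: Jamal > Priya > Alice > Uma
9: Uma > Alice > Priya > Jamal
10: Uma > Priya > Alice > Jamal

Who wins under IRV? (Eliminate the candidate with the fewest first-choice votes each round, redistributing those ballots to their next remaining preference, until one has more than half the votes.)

Round 1: Uma 28, Jamal 10, Alice 20, Priya 16. Jamal eliminated.
Round 2: Uma 28, Alice 20, Priya 26. Alice eliminated.
Round 3: Uma 28, Priya 46. Priya has a majority (≥38).

Priya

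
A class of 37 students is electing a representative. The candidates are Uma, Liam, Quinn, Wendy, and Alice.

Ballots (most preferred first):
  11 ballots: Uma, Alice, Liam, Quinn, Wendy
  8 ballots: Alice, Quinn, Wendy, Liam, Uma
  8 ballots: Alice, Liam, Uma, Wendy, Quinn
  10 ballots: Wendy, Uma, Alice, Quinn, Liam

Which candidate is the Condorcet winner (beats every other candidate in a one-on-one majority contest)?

Uma vs Liam: 21–16
Uma vs Quinn: 29–8
Uma vs Wendy: 19–18
Uma vs Alice: 21–16
Uma beats every other candidate.

Uma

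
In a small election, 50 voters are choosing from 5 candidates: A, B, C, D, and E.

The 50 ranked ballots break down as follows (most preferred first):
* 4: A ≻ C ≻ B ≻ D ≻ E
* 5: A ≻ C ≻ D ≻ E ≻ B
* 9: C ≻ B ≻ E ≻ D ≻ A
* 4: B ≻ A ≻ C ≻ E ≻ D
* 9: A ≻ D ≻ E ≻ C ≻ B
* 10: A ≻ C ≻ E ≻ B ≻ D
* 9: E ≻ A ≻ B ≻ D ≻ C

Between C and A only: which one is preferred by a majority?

C is ranked above A on 9 ballots; A above C on 41.

A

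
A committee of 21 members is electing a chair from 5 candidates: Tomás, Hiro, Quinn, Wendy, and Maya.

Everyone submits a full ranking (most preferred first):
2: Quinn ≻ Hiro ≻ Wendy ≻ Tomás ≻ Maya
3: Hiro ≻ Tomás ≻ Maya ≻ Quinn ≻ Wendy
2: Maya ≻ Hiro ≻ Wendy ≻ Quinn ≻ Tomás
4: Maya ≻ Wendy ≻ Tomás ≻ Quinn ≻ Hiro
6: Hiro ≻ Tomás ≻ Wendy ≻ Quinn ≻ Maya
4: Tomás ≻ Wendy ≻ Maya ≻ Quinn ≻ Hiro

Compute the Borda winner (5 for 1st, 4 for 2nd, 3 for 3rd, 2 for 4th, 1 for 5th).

Tomás: 2×2 + 3×4 + 2×1 + 4×3 + 6×4 + 4×5 = 74
Hiro: 2×4 + 3×5 + 2×4 + 4×1 + 6×5 + 4×1 = 69
Quinn: 2×5 + 3×2 + 2×2 + 4×2 + 6×2 + 4×2 = 48
Wendy: 2×3 + 3×1 + 2×3 + 4×4 + 6×3 + 4×4 = 65
Maya: 2×1 + 3×3 + 2×5 + 4×5 + 6×1 + 4×3 = 59

Tomás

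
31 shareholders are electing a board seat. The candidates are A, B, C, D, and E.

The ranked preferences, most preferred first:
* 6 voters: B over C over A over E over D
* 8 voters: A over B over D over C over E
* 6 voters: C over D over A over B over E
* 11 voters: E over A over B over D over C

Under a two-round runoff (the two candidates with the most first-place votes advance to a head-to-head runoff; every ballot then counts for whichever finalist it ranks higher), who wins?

Round 1 first-place votes: A 8, B 6, C 6, D 0, E 11. E and A advance.
Runoff: E is ranked above A on 11 ballots, A above E on 20.

A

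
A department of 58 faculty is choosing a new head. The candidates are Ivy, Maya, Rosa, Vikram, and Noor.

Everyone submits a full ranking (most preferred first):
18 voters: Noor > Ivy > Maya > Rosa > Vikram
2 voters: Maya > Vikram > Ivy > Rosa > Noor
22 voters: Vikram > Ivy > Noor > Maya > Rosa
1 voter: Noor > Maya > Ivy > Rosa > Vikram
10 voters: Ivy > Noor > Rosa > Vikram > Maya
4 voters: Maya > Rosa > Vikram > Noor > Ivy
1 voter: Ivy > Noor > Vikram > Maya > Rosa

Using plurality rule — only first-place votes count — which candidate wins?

Vikram

First-place votes: Ivy 11, Maya 6, Rosa 0, Vikram 22, Noor 19.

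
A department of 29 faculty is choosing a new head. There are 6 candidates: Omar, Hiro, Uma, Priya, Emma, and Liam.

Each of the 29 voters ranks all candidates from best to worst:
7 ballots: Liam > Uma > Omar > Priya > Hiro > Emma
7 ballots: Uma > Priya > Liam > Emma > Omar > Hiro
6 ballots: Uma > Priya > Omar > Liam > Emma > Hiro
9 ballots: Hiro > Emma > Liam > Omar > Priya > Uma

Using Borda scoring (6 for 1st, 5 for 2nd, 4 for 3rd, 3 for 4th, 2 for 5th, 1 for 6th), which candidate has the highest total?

Liam

Omar: 7×4 + 7×2 + 6×4 + 9×3 = 93
Hiro: 7×2 + 7×1 + 6×1 + 9×6 = 81
Uma: 7×5 + 7×6 + 6×6 + 9×1 = 122
Priya: 7×3 + 7×5 + 6×5 + 9×2 = 104
Emma: 7×1 + 7×3 + 6×2 + 9×5 = 85
Liam: 7×6 + 7×4 + 6×3 + 9×4 = 124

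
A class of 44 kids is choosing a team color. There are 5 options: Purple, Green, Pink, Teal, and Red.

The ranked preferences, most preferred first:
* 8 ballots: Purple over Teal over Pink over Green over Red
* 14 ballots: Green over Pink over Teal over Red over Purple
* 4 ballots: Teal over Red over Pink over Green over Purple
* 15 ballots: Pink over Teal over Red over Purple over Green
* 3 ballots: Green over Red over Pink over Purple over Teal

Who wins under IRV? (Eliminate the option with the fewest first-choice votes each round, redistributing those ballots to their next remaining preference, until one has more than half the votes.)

Pink

Round 1: Purple 8, Green 17, Pink 15, Teal 4, Red 0. Red eliminated.
Round 2: Purple 8, Green 17, Pink 15, Teal 4. Teal eliminated.
Round 3: Purple 8, Green 17, Pink 19. Purple eliminated.
Round 4: Green 17, Pink 27. Pink has a majority (≥23).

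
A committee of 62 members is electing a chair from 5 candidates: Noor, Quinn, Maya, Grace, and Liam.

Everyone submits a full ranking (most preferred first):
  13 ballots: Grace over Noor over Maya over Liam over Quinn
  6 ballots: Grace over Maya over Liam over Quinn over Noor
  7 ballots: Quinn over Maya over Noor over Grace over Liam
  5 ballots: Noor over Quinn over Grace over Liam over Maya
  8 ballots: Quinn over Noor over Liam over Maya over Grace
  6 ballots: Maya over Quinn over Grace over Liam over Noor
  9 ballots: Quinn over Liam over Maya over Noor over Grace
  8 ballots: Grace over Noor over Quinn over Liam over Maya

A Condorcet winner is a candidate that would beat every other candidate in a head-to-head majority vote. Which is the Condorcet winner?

Quinn vs Noor: 36–26
Quinn vs Maya: 37–25
Quinn vs Grace: 35–27
Quinn vs Liam: 43–19
Quinn beats every other candidate.

Quinn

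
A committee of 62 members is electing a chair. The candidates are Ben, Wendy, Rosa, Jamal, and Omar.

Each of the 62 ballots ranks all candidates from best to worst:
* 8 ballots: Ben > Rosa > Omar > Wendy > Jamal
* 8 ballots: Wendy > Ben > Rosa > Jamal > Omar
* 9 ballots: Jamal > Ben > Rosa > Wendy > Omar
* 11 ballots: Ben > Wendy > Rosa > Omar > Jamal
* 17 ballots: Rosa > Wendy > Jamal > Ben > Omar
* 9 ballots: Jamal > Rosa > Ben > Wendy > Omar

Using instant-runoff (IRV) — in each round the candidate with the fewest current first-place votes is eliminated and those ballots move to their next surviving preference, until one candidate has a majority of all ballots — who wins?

Jamal

Round 1: Ben 19, Wendy 8, Rosa 17, Jamal 18, Omar 0. Omar eliminated.
Round 2: Ben 19, Wendy 8, Rosa 17, Jamal 18. Wendy eliminated.
Round 3: Ben 27, Rosa 17, Jamal 18. Rosa eliminated.
Round 4: Ben 27, Jamal 35. Jamal has a majority (≥32).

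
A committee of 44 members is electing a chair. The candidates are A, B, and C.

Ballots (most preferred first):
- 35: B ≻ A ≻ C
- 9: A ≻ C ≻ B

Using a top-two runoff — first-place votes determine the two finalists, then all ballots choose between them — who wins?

B

Round 1 first-place votes: A 9, B 35, C 0. B and A advance.
Runoff: B is ranked above A on 35 ballots, A above B on 9.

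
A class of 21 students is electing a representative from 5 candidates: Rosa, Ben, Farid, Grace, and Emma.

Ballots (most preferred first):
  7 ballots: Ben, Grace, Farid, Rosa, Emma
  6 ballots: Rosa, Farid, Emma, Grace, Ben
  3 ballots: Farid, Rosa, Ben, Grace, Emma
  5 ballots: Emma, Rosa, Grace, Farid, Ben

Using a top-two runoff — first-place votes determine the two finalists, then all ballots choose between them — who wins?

Round 1 first-place votes: Rosa 6, Ben 7, Farid 3, Grace 0, Emma 5. Ben and Rosa advance.
Runoff: Ben is ranked above Rosa on 7 ballots, Rosa above Ben on 14.

Rosa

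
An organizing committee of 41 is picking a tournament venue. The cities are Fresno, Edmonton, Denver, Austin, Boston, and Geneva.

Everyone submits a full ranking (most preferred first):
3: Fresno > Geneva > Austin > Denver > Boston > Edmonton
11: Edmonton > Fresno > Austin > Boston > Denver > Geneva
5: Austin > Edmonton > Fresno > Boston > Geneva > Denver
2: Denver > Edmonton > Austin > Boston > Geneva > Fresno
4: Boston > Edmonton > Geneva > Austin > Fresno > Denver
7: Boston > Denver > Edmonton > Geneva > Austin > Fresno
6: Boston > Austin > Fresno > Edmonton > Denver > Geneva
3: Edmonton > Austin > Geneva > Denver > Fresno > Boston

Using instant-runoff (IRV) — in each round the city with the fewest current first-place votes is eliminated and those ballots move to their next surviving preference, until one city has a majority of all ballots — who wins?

Round 1: Fresno 3, Edmonton 14, Denver 2, Austin 5, Boston 17, Geneva 0. Geneva eliminated.
Round 2: Fresno 3, Edmonton 14, Denver 2, Austin 5, Boston 17. Denver eliminated.
Round 3: Fresno 3, Edmonton 16, Austin 5, Boston 17. Fresno eliminated.
Round 4: Edmonton 16, Austin 8, Boston 17. Austin eliminated.
Round 5: Edmonton 21, Boston 20. Edmonton has a majority (≥21).

Edmonton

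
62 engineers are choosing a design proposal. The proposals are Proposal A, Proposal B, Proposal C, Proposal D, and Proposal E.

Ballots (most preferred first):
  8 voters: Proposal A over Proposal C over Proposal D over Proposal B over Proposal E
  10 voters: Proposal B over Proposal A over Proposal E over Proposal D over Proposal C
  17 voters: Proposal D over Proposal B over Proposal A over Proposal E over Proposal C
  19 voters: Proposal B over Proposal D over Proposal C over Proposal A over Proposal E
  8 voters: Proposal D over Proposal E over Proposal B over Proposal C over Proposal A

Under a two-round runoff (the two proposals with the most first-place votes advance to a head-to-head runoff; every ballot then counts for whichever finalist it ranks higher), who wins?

Round 1 first-place votes: Proposal A 8, Proposal B 29, Proposal C 0, Proposal D 25, Proposal E 0. Proposal B and Proposal D advance.
Runoff: Proposal B is ranked above Proposal D on 29 ballots, Proposal D above Proposal B on 33.

Proposal D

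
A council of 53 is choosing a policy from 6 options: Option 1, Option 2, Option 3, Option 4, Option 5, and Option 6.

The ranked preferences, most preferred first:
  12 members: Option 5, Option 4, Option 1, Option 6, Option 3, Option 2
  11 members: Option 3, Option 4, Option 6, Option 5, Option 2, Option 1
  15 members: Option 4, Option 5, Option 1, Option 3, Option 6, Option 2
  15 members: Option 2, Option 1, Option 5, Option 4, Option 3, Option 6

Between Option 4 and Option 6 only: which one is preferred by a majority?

Option 4

Option 4 is ranked above Option 6 on 53 ballots; Option 6 above Option 4 on 0.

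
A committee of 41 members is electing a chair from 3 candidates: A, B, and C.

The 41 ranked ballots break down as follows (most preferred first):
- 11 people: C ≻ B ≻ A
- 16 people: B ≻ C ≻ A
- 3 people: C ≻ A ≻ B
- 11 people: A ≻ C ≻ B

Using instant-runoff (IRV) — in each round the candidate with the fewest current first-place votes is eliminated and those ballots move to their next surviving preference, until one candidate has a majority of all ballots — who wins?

Round 1: A 11, B 16, C 14. A eliminated.
Round 2: B 16, C 25. C has a majority (≥21).

C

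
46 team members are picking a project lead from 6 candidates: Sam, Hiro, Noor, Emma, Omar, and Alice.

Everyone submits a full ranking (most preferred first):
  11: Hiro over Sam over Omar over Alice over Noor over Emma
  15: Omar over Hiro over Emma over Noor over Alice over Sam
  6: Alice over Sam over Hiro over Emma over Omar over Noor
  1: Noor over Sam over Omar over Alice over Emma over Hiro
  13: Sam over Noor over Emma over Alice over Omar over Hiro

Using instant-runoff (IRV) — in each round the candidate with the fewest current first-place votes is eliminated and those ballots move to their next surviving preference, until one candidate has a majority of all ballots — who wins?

Sam

Round 1: Sam 13, Hiro 11, Noor 1, Emma 0, Omar 15, Alice 6. Emma eliminated.
Round 2: Sam 13, Hiro 11, Noor 1, Omar 15, Alice 6. Noor eliminated.
Round 3: Sam 14, Hiro 11, Omar 15, Alice 6. Alice eliminated.
Round 4: Sam 20, Hiro 11, Omar 15. Hiro eliminated.
Round 5: Sam 31, Omar 15. Sam has a majority (≥24).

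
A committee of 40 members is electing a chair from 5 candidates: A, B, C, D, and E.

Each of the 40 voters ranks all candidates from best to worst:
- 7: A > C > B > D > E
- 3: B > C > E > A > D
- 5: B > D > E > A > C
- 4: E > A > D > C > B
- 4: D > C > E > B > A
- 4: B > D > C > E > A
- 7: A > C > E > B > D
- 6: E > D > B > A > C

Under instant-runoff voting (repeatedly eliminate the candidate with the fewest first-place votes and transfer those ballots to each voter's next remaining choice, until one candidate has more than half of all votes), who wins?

Round 1: A 14, B 12, C 0, D 4, E 10. C eliminated.
Round 2: A 14, B 12, D 4, E 10. D eliminated.
Round 3: A 14, B 12, E 14. B eliminated.
Round 4: A 14, E 26. E has a majority (≥21).

E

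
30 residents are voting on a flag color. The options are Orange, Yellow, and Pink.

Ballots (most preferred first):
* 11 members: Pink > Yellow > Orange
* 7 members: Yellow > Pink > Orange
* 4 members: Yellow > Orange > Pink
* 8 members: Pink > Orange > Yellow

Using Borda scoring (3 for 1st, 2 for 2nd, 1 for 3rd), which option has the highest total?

Pink

Orange: 11×1 + 7×1 + 4×2 + 8×2 = 42
Yellow: 11×2 + 7×3 + 4×3 + 8×1 = 63
Pink: 11×3 + 7×2 + 4×1 + 8×3 = 75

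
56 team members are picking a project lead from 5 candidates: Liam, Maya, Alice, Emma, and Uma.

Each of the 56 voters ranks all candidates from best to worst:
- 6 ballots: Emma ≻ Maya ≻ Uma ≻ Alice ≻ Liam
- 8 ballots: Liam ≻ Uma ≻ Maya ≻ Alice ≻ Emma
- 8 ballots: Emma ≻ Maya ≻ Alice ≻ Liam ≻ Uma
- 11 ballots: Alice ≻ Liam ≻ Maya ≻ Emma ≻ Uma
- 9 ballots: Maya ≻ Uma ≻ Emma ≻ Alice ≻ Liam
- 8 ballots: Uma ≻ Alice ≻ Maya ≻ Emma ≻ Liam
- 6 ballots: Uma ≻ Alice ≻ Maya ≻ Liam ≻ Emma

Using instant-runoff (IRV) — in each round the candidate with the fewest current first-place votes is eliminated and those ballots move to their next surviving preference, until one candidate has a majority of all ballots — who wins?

Round 1: Liam 8, Maya 9, Alice 11, Emma 14, Uma 14. Liam eliminated.
Round 2: Maya 9, Alice 11, Emma 14, Uma 22. Maya eliminated.
Round 3: Alice 11, Emma 14, Uma 31. Uma has a majority (≥29).

Uma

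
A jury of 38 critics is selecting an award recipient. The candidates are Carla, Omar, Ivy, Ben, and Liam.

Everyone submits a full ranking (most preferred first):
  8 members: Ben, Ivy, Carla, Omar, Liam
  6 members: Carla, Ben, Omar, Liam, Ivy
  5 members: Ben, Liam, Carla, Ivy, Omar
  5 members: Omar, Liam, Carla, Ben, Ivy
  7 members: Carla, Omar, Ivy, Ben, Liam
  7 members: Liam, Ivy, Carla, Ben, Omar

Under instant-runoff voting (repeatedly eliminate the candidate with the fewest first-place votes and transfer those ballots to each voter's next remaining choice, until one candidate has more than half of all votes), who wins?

Carla

Round 1: Carla 13, Omar 5, Ivy 0, Ben 13, Liam 7. Ivy eliminated.
Round 2: Carla 13, Omar 5, Ben 13, Liam 7. Omar eliminated.
Round 3: Carla 13, Ben 13, Liam 12. Liam eliminated.
Round 4: Carla 25, Ben 13. Carla has a majority (≥20).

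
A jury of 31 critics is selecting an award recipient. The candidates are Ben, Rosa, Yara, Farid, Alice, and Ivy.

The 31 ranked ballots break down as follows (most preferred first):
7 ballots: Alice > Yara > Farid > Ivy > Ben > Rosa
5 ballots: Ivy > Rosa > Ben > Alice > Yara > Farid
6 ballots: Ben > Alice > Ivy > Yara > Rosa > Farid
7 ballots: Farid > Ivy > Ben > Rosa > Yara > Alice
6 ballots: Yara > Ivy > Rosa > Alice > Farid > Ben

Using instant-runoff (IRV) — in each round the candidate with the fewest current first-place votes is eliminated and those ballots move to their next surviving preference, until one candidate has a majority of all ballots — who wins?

Ben

Round 1: Ben 6, Rosa 0, Yara 6, Farid 7, Alice 7, Ivy 5. Rosa eliminated.
Round 2: Ben 6, Yara 6, Farid 7, Alice 7, Ivy 5. Ivy eliminated.
Round 3: Ben 11, Yara 6, Farid 7, Alice 7. Yara eliminated.
Round 4: Ben 11, Farid 7, Alice 13. Farid eliminated.
Round 5: Ben 18, Alice 13. Ben has a majority (≥16).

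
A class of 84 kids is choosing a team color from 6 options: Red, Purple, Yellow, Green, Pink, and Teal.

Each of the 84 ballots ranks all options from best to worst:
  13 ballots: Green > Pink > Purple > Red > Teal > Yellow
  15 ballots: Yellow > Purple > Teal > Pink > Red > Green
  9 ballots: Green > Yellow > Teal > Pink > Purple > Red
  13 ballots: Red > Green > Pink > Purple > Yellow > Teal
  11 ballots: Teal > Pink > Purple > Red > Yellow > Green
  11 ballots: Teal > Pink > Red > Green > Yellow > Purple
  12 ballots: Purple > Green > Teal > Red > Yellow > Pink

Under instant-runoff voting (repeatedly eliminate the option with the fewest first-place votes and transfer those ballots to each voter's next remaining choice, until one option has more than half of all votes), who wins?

Round 1: Red 13, Purple 12, Yellow 15, Green 22, Pink 0, Teal 22. Pink eliminated.
Round 2: Red 13, Purple 12, Yellow 15, Green 22, Teal 22. Purple eliminated.
Round 3: Red 13, Yellow 15, Green 34, Teal 22. Red eliminated.
Round 4: Yellow 15, Green 47, Teal 22. Green has a majority (≥43).

Green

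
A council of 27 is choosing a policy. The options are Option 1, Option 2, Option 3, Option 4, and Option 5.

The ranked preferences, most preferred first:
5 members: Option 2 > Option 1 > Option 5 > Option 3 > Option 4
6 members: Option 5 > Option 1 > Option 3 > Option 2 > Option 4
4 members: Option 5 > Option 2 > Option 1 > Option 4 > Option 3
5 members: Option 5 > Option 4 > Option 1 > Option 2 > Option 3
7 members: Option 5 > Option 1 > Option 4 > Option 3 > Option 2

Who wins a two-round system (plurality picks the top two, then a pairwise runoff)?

Round 1 first-place votes: Option 1 0, Option 2 5, Option 3 0, Option 4 0, Option 5 22. Option 5 and Option 2 advance.
Runoff: Option 5 is ranked above Option 2 on 22 ballots, Option 2 above Option 5 on 5.

Option 5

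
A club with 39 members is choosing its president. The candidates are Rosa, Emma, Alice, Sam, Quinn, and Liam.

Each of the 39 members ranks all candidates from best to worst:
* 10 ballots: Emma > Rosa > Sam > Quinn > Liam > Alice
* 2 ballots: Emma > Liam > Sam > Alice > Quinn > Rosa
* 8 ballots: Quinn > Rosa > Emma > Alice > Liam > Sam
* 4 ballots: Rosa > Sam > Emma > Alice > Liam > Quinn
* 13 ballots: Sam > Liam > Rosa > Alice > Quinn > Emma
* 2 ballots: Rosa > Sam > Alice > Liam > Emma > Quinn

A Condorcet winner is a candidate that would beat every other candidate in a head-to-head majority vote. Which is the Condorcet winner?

Rosa

Rosa vs Emma: 27–12
Rosa vs Alice: 37–2
Rosa vs Sam: 24–15
Rosa vs Quinn: 29–10
Rosa vs Liam: 24–15
Rosa beats every other candidate.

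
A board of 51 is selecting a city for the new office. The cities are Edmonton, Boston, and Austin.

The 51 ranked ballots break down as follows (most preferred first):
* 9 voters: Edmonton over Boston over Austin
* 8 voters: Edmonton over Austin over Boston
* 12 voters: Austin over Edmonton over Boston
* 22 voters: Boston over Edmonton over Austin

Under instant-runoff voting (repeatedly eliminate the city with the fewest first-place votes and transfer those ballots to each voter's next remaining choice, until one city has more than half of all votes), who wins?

Edmonton

Round 1: Edmonton 17, Boston 22, Austin 12. Austin eliminated.
Round 2: Edmonton 29, Boston 22. Edmonton has a majority (≥26).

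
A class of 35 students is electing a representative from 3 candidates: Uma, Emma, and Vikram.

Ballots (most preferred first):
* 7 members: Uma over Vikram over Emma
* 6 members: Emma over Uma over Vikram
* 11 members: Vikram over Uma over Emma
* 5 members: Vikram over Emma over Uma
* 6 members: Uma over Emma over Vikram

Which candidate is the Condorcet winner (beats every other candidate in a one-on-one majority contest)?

Uma

Uma vs Emma: 24–11
Uma vs Vikram: 19–16
Uma beats every other candidate.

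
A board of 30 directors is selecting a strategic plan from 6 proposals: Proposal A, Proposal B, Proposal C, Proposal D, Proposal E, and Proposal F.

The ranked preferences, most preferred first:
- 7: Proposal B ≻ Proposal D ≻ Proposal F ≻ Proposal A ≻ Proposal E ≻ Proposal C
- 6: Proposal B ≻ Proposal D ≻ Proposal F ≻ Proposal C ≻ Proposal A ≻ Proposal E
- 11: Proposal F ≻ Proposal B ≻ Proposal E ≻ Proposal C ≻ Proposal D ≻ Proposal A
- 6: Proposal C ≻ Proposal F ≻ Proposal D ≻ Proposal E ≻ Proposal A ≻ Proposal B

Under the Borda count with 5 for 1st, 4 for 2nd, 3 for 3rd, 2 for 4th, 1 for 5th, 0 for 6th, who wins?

Proposal A: 7×2 + 6×1 + 11×0 + 6×1 = 26
Proposal B: 7×5 + 6×5 + 11×4 + 6×0 = 109
Proposal C: 7×0 + 6×2 + 11×2 + 6×5 = 64
Proposal D: 7×4 + 6×4 + 11×1 + 6×3 = 81
Proposal E: 7×1 + 6×0 + 11×3 + 6×2 = 52
Proposal F: 7×3 + 6×3 + 11×5 + 6×4 = 118

Proposal F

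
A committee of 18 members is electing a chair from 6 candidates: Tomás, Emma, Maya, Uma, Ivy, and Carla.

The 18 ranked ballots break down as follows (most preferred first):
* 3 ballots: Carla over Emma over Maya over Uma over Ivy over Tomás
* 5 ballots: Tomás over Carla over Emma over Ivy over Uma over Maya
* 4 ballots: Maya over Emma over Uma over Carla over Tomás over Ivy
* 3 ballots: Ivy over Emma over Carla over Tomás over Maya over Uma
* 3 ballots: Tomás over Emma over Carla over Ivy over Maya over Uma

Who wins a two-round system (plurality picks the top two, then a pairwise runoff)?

Tomás

Round 1 first-place votes: Tomás 8, Emma 0, Maya 4, Uma 0, Ivy 3, Carla 3. Tomás and Maya advance.
Runoff: Tomás is ranked above Maya on 11 ballots, Maya above Tomás on 7.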